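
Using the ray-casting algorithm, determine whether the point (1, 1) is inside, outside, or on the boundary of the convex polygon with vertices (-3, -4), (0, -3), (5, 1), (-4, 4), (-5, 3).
The point (1, 1) lies strictly inside the polygon

Cast a horizontal ray to the right from the query point and count how many polygon edges it crosses (each edge strictly once or zero times, handled with the usual half-open convention). 
Parity of crossings → odd ⇒ inside.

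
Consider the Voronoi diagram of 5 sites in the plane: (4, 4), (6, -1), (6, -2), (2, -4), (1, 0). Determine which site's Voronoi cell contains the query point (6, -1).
Nearest site = (6, -1)

The Voronoi cell of site s contains exactly those query points closer to s than to any other site. Compute squared distances from q = (6, -1) to each site:
  (6 − 6)² + (-1 − -1)² = 0
  (6 − 6)² + (-2 − -1)² = 1
  (2 − 6)² + (-4 − -1)² = 25
  (1 − 6)² + (0 − -1)² = 26
  (4 − 6)² + (4 − -1)² = 29
Minimum is attained by (6, -1), so q lies in its Voronoi cell.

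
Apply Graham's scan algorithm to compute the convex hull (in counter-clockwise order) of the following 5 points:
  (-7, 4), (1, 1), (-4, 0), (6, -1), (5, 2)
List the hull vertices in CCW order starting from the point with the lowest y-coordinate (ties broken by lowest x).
Hull (CCW) = [(6, -1), (5, 2), (-7, 4), (-4, 0)]

Graham scan procedure:
  1. Find the pivot p₀ = point with lowest y (tie → lowest x): (6, -1).
  2. Sort the remaining points by polar angle around p₀.
  3. Walk through sorted points, maintaining a stack; pop the top while the last three entries make a non-left turn (cross product ≤ 0).
  4. Final stack is the convex hull in CCW order: (6, -1), (5, 2), (-7, 4), (-4, 0).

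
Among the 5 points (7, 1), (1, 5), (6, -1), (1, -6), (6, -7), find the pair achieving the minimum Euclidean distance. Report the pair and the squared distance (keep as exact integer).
Pair = ((7, 1), (6, -1)); squared distance = 5

Compute all C(5, 2) = 10 pairwise squared distances (x_i − x_j)² + (y_i − y_j)². The minimum is 5, attained by the pair ((7, 1), (6, -1)).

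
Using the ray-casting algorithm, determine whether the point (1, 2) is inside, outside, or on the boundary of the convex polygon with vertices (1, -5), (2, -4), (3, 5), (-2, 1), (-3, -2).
The point (1, 2) lies strictly inside the polygon

Cast a horizontal ray to the right from the query point and count how many polygon edges it crosses (each edge strictly once or zero times, handled with the usual half-open convention). 
Parity of crossings → odd ⇒ inside.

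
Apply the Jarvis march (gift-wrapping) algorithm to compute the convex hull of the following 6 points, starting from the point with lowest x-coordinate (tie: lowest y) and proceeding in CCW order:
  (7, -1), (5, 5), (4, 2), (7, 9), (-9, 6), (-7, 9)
Hull (CCW) = [(-9, 6), (7, -1), (7, 9), (-7, 9)]

Jarvis march: at each step, from the current hull vertex p, select the next vertex q as the point such that every other point lies strictly to the left of (or on) the directed line p → q. (Equivalently: for every other point r, the cross product (q − p) × (r − p) ≥ 0.)
Starting point (lowest x, tie lowest y): (-9, 6). Wrap until returning to start. Resulting hull: (-9, 6), (7, -1), (7, 9), (-7, 9).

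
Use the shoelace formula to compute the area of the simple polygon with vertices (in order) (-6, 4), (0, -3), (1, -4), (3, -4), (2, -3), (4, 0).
Area = 28

Shoelace formula: Area = (1/2) |Σ_i (x_i · y_{i+1} − x_{i+1} · y_i)| (indices mod n). Compute each cross term:
  (-6)(-3) − (0)(4) = 18
  (0)(-4) − (1)(-3) = 3
  (1)(-4) − (3)(-4) = 8
  (3)(-3) − (2)(-4) = -1
  (2)(0) − (4)(-3) = 12
  (4)(4) − (-6)(0) = 16
Sum = 56, so (signed) Area = 56/2 = 28, |Area| = 28.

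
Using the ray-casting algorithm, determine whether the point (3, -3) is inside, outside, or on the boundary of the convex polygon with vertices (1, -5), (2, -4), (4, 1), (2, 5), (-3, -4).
The point (3, -3) lies strictly outside the polygon

Cast a horizontal ray to the right from the query point and count how many polygon edges it crosses (each edge strictly once or zero times, handled with the usual half-open convention). 
Parity of crossings → even ⇒ outside.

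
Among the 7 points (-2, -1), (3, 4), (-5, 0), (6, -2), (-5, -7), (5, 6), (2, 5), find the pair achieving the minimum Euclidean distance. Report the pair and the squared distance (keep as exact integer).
Pair = ((3, 4), (2, 5)); squared distance = 2

Compute all C(7, 2) = 21 pairwise squared distances (x_i − x_j)² + (y_i − y_j)². The minimum is 2, attained by the pair ((3, 4), (2, 5)).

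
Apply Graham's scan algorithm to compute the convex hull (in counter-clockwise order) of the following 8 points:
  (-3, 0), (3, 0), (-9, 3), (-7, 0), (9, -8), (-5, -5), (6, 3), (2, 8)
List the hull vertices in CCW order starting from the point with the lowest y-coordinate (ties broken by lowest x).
Hull (CCW) = [(9, -8), (6, 3), (2, 8), (-9, 3), (-5, -5)]

Graham scan procedure:
  1. Find the pivot p₀ = point with lowest y (tie → lowest x): (9, -8).
  2. Sort the remaining points by polar angle around p₀.
  3. Walk through sorted points, maintaining a stack; pop the top while the last three entries make a non-left turn (cross product ≤ 0).
  4. Final stack is the convex hull in CCW order: (9, -8), (6, 3), (2, 8), (-9, 3), (-5, -5).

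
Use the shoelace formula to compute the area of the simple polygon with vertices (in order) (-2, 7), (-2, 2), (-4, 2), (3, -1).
Area = 31/2

Shoelace formula: Area = (1/2) |Σ_i (x_i · y_{i+1} − x_{i+1} · y_i)| (indices mod n). Compute each cross term:
  (-2)(2) − (-2)(7) = 10
  (-2)(2) − (-4)(2) = 4
  (-4)(-1) − (3)(2) = -2
  (3)(7) − (-2)(-1) = 19
Sum = 31, so (signed) Area = 31/2 = 31/2, |Area| = 31/2.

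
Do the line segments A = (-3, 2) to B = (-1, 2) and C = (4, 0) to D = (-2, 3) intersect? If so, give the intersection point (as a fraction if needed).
No (intersection of containing lines falls outside at least one segment)

Parametrize and solve: t = 3/2, s = 2/3. At least one of these is outside [0, 1], so the segments do not intersect.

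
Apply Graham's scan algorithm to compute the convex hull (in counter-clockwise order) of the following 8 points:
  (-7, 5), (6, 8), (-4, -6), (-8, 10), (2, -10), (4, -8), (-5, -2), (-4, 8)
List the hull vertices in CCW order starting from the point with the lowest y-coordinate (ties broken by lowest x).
Hull (CCW) = [(2, -10), (4, -8), (6, 8), (-8, 10), (-7, 5), (-4, -6)]

Graham scan procedure:
  1. Find the pivot p₀ = point with lowest y (tie → lowest x): (2, -10).
  2. Sort the remaining points by polar angle around p₀.
  3. Walk through sorted points, maintaining a stack; pop the top while the last three entries make a non-left turn (cross product ≤ 0).
  4. Final stack is the convex hull in CCW order: (2, -10), (4, -8), (6, 8), (-8, 10), (-7, 5), (-4, -6).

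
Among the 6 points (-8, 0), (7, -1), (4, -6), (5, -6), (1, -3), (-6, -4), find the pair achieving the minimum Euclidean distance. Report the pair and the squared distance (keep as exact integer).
Pair = ((4, -6), (5, -6)); squared distance = 1

Compute all C(6, 2) = 15 pairwise squared distances (x_i − x_j)² + (y_i − y_j)². The minimum is 1, attained by the pair ((4, -6), (5, -6)).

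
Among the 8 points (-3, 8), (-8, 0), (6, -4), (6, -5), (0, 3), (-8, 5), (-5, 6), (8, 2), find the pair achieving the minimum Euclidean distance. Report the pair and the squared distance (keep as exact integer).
Pair = ((6, -4), (6, -5)); squared distance = 1

Compute all C(8, 2) = 28 pairwise squared distances (x_i − x_j)² + (y_i − y_j)². The minimum is 1, attained by the pair ((6, -4), (6, -5)).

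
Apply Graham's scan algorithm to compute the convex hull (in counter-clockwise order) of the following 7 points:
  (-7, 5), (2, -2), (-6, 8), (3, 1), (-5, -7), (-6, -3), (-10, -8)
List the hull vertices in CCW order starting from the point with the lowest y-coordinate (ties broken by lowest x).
Hull (CCW) = [(-10, -8), (-5, -7), (2, -2), (3, 1), (-6, 8), (-7, 5)]

Graham scan procedure:
  1. Find the pivot p₀ = point with lowest y (tie → lowest x): (-10, -8).
  2. Sort the remaining points by polar angle around p₀.
  3. Walk through sorted points, maintaining a stack; pop the top while the last three entries make a non-left turn (cross product ≤ 0).
  4. Final stack is the convex hull in CCW order: (-10, -8), (-5, -7), (2, -2), (3, 1), (-6, 8), (-7, 5).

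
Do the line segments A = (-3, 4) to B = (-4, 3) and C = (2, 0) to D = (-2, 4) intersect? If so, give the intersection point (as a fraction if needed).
No (intersection of containing lines falls outside at least one segment)

Parametrize and solve: t = -1/2, s = 9/8. At least one of these is outside [0, 1], so the segments do not intersect.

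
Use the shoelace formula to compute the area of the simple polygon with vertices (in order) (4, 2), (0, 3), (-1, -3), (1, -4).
Area = 20

Shoelace formula: Area = (1/2) |Σ_i (x_i · y_{i+1} − x_{i+1} · y_i)| (indices mod n). Compute each cross term:
  (4)(3) − (0)(2) = 12
  (0)(-3) − (-1)(3) = 3
  (-1)(-4) − (1)(-3) = 7
  (1)(2) − (4)(-4) = 18
Sum = 40, so (signed) Area = 40/2 = 20, |Area| = 20.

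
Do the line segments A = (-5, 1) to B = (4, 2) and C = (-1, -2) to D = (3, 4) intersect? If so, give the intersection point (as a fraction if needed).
Yes; intersection at (37/25, 43/25) (t = 18/25 on AB, s = 31/50 on CD)

Parametrize AB as A + t(B − A) = (-5 + 9 t, 1 + 1 t) and CD as C + s(D − C) = (-1 + 4 s, -2 + 6 s). Solve the linear system for (t, s). Determinant = -50 ≠ 0, so a unique intersection of the containing lines exists. Solution: t = 18/25, s = 31/50 — both in [0, 1], so the segments cross. Intersection point: (37/25, 43/25).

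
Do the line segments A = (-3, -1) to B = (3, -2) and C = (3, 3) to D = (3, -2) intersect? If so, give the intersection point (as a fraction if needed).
Yes; intersection at (3, -2) (t = 1 on AB, s = 1 on CD)

Parametrize AB as A + t(B − A) = (-3 + 6 t, -1 + -1 t) and CD as C + s(D − C) = (3 + 0 s, 3 + -5 s). Solve the linear system for (t, s). Determinant = 30 ≠ 0, so a unique intersection of the containing lines exists. Solution: t = 1, s = 1 — both in [0, 1], so the segments cross. Intersection point: (3, -2).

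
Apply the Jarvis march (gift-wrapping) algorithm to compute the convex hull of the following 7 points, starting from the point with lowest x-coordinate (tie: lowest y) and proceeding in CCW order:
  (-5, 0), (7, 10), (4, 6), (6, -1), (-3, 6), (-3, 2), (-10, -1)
Hull (CCW) = [(-10, -1), (6, -1), (7, 10), (-3, 6)]

Jarvis march: at each step, from the current hull vertex p, select the next vertex q as the point such that every other point lies strictly to the left of (or on) the directed line p → q. (Equivalently: for every other point r, the cross product (q − p) × (r − p) ≥ 0.)
Starting point (lowest x, tie lowest y): (-10, -1). Wrap until returning to start. Resulting hull: (-10, -1), (6, -1), (7, 10), (-3, 6).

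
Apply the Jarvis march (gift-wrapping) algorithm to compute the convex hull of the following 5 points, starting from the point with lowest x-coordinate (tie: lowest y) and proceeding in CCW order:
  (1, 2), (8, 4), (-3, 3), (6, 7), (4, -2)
Hull (CCW) = [(-3, 3), (4, -2), (8, 4), (6, 7)]

Jarvis march: at each step, from the current hull vertex p, select the next vertex q as the point such that every other point lies strictly to the left of (or on) the directed line p → q. (Equivalently: for every other point r, the cross product (q − p) × (r − p) ≥ 0.)
Starting point (lowest x, tie lowest y): (-3, 3). Wrap until returning to start. Resulting hull: (-3, 3), (4, -2), (8, 4), (6, 7).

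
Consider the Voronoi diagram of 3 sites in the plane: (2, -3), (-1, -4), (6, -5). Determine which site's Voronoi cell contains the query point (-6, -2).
Nearest site = (-1, -4)

The Voronoi cell of site s contains exactly those query points closer to s than to any other site. Compute squared distances from q = (-6, -2) to each site:
  (-1 − -6)² + (-4 − -2)² = 29
  (2 − -6)² + (-3 − -2)² = 65
  (6 − -6)² + (-5 − -2)² = 153
Minimum is attained by (-1, -4), so q lies in its Voronoi cell.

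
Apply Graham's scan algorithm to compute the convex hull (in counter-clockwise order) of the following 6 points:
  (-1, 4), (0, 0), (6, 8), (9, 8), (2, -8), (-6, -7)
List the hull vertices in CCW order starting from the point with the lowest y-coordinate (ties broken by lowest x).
Hull (CCW) = [(2, -8), (9, 8), (6, 8), (-1, 4), (-6, -7)]

Graham scan procedure:
  1. Find the pivot p₀ = point with lowest y (tie → lowest x): (2, -8).
  2. Sort the remaining points by polar angle around p₀.
  3. Walk through sorted points, maintaining a stack; pop the top while the last three entries make a non-left turn (cross product ≤ 0).
  4. Final stack is the convex hull in CCW order: (2, -8), (9, 8), (6, 8), (-1, 4), (-6, -7).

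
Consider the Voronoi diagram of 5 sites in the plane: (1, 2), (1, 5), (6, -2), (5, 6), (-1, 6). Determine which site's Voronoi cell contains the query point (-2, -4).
Nearest site = (1, 2)

The Voronoi cell of site s contains exactly those query points closer to s than to any other site. Compute squared distances from q = (-2, -4) to each site:
  (1 − -2)² + (2 − -4)² = 45
  (6 − -2)² + (-2 − -4)² = 68
  (1 − -2)² + (5 − -4)² = 90
  (-1 − -2)² + (6 − -4)² = 101
  (5 − -2)² + (6 − -4)² = 149
Minimum is attained by (1, 2), so q lies in its Voronoi cell.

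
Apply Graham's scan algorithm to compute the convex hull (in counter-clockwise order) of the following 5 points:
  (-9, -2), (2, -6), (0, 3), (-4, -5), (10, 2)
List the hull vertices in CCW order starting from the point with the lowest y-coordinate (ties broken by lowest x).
Hull (CCW) = [(2, -6), (10, 2), (0, 3), (-9, -2), (-4, -5)]

Graham scan procedure:
  1. Find the pivot p₀ = point with lowest y (tie → lowest x): (2, -6).
  2. Sort the remaining points by polar angle around p₀.
  3. Walk through sorted points, maintaining a stack; pop the top while the last three entries make a non-left turn (cross product ≤ 0).
  4. Final stack is the convex hull in CCW order: (2, -6), (10, 2), (0, 3), (-9, -2), (-4, -5).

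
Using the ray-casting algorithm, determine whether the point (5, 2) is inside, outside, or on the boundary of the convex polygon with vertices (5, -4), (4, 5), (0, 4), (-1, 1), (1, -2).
The point (5, 2) lies strictly outside the polygon

Cast a horizontal ray to the right from the query point and count how many polygon edges it crosses (each edge strictly once or zero times, handled with the usual half-open convention). 
Parity of crossings → even ⇒ outside.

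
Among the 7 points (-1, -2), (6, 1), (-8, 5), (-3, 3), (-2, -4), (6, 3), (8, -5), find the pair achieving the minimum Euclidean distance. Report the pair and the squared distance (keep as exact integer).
Pair = ((6, 1), (6, 3)); squared distance = 4

Compute all C(7, 2) = 21 pairwise squared distances (x_i − x_j)² + (y_i − y_j)². The minimum is 4, attained by the pair ((6, 1), (6, 3)).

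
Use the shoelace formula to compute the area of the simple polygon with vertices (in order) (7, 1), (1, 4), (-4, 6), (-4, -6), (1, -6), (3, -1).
Area = 77

Shoelace formula: Area = (1/2) |Σ_i (x_i · y_{i+1} − x_{i+1} · y_i)| (indices mod n). Compute each cross term:
  (7)(4) − (1)(1) = 27
  (1)(6) − (-4)(4) = 22
  (-4)(-6) − (-4)(6) = 48
  (-4)(-6) − (1)(-6) = 30
  (1)(-1) − (3)(-6) = 17
  (3)(1) − (7)(-1) = 10
Sum = 154, so (signed) Area = 154/2 = 77, |Area| = 77.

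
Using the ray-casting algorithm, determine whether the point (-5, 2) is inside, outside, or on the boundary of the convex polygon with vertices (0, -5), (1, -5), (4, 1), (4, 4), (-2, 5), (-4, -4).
The point (-5, 2) lies strictly outside the polygon

Cast a horizontal ray to the right from the query point and count how many polygon edges it crosses (each edge strictly once or zero times, handled with the usual half-open convention). 
Parity of crossings → even ⇒ outside.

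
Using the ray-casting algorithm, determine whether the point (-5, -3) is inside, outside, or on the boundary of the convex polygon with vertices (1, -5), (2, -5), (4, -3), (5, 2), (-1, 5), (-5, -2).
The point (-5, -3) lies strictly outside the polygon

Cast a horizontal ray to the right from the query point and count how many polygon edges it crosses (each edge strictly once or zero times, handled with the usual half-open convention). 
Parity of crossings → even ⇒ outside.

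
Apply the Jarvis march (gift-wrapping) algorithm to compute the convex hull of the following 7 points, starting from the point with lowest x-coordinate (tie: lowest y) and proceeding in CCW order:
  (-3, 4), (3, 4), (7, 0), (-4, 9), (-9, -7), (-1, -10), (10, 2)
Hull (CCW) = [(-9, -7), (-1, -10), (10, 2), (-4, 9)]

Jarvis march: at each step, from the current hull vertex p, select the next vertex q as the point such that every other point lies strictly to the left of (or on) the directed line p → q. (Equivalently: for every other point r, the cross product (q − p) × (r − p) ≥ 0.)
Starting point (lowest x, tie lowest y): (-9, -7). Wrap until returning to start. Resulting hull: (-9, -7), (-1, -10), (10, 2), (-4, 9).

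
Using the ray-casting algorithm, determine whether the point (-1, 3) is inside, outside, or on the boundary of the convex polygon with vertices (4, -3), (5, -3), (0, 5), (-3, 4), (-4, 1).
The point (-1, 3) lies strictly inside the polygon

Cast a horizontal ray to the right from the query point and count how many polygon edges it crosses (each edge strictly once or zero times, handled with the usual half-open convention). 
Parity of crossings → odd ⇒ inside.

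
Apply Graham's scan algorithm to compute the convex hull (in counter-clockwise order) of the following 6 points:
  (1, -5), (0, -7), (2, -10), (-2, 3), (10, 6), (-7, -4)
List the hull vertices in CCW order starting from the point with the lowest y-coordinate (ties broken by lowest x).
Hull (CCW) = [(2, -10), (10, 6), (-2, 3), (-7, -4)]

Graham scan procedure:
  1. Find the pivot p₀ = point with lowest y (tie → lowest x): (2, -10).
  2. Sort the remaining points by polar angle around p₀.
  3. Walk through sorted points, maintaining a stack; pop the top while the last three entries make a non-left turn (cross product ≤ 0).
  4. Final stack is the convex hull in CCW order: (2, -10), (10, 6), (-2, 3), (-7, -4).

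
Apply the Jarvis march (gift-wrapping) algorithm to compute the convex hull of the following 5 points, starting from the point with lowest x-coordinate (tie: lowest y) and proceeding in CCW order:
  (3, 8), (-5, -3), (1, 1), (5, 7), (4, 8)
Hull (CCW) = [(-5, -3), (1, 1), (5, 7), (4, 8), (3, 8)]

Jarvis march: at each step, from the current hull vertex p, select the next vertex q as the point such that every other point lies strictly to the left of (or on) the directed line p → q. (Equivalently: for every other point r, the cross product (q − p) × (r − p) ≥ 0.)
Starting point (lowest x, tie lowest y): (-5, -3). Wrap until returning to start. Resulting hull: (-5, -3), (1, 1), (5, 7), (4, 8), (3, 8).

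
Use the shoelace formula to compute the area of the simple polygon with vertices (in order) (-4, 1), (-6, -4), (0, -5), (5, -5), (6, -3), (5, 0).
Area = 56

Shoelace formula: Area = (1/2) |Σ_i (x_i · y_{i+1} − x_{i+1} · y_i)| (indices mod n). Compute each cross term:
  (-4)(-4) − (-6)(1) = 22
  (-6)(-5) − (0)(-4) = 30
  (0)(-5) − (5)(-5) = 25
  (5)(-3) − (6)(-5) = 15
  (6)(0) − (5)(-3) = 15
  (5)(1) − (-4)(0) = 5
Sum = 112, so (signed) Area = 112/2 = 56, |Area| = 56.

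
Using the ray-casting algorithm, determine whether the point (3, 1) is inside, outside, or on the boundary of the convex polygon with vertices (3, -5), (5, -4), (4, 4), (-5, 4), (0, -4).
The point (3, 1) lies strictly inside the polygon

Cast a horizontal ray to the right from the query point and count how many polygon edges it crosses (each edge strictly once or zero times, handled with the usual half-open convention). 
Parity of crossings → odd ⇒ inside.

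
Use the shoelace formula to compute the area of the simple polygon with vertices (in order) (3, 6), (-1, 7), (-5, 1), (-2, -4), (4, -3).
Area = 69

Shoelace formula: Area = (1/2) |Σ_i (x_i · y_{i+1} − x_{i+1} · y_i)| (indices mod n). Compute each cross term:
  (3)(7) − (-1)(6) = 27
  (-1)(1) − (-5)(7) = 34
  (-5)(-4) − (-2)(1) = 22
  (-2)(-3) − (4)(-4) = 22
  (4)(6) − (3)(-3) = 33
Sum = 138, so (signed) Area = 138/2 = 69, |Area| = 69.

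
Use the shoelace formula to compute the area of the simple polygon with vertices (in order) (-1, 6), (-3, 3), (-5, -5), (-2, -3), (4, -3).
Area = 89/2

Shoelace formula: Area = (1/2) |Σ_i (x_i · y_{i+1} − x_{i+1} · y_i)| (indices mod n). Compute each cross term:
  (-1)(3) − (-3)(6) = 15
  (-3)(-5) − (-5)(3) = 30
  (-5)(-3) − (-2)(-5) = 5
  (-2)(-3) − (4)(-3) = 18
  (4)(6) − (-1)(-3) = 21
Sum = 89, so (signed) Area = 89/2 = 89/2, |Area| = 89/2.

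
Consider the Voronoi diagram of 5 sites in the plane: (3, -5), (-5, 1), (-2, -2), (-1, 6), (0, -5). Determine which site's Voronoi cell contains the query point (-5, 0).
Nearest site = (-5, 1)

The Voronoi cell of site s contains exactly those query points closer to s than to any other site. Compute squared distances from q = (-5, 0) to each site:
  (-5 − -5)² + (1 − 0)² = 1
  (-2 − -5)² + (-2 − 0)² = 13
  (0 − -5)² + (-5 − 0)² = 50
  (-1 − -5)² + (6 − 0)² = 52
  (3 − -5)² + (-5 − 0)² = 89
Minimum is attained by (-5, 1), so q lies in its Voronoi cell.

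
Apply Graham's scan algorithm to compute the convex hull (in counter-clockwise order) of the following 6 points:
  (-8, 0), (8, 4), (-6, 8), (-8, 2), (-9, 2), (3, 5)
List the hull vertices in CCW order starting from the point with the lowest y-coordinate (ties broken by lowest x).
Hull (CCW) = [(-8, 0), (8, 4), (-6, 8), (-9, 2)]

Graham scan procedure:
  1. Find the pivot p₀ = point with lowest y (tie → lowest x): (-8, 0).
  2. Sort the remaining points by polar angle around p₀.
  3. Walk through sorted points, maintaining a stack; pop the top while the last three entries make a non-left turn (cross product ≤ 0).
  4. Final stack is the convex hull in CCW order: (-8, 0), (8, 4), (-6, 8), (-9, 2).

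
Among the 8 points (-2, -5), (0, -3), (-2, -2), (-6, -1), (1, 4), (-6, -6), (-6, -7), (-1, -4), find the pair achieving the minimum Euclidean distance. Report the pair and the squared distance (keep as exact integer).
Pair = ((-6, -6), (-6, -7)); squared distance = 1

Compute all C(8, 2) = 28 pairwise squared distances (x_i − x_j)² + (y_i − y_j)². The minimum is 1, attained by the pair ((-6, -6), (-6, -7)).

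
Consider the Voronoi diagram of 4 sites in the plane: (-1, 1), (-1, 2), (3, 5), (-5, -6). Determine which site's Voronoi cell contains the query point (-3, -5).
Nearest site = (-5, -6)

The Voronoi cell of site s contains exactly those query points closer to s than to any other site. Compute squared distances from q = (-3, -5) to each site:
  (-5 − -3)² + (-6 − -5)² = 5
  (-1 − -3)² + (1 − -5)² = 40
  (-1 − -3)² + (2 − -5)² = 53
  (3 − -3)² + (5 − -5)² = 136
Minimum is attained by (-5, -6), so q lies in its Voronoi cell.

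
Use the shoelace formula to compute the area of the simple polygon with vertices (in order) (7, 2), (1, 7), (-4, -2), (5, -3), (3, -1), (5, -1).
Area = 59

Shoelace formula: Area = (1/2) |Σ_i (x_i · y_{i+1} − x_{i+1} · y_i)| (indices mod n). Compute each cross term:
  (7)(7) − (1)(2) = 47
  (1)(-2) − (-4)(7) = 26
  (-4)(-3) − (5)(-2) = 22
  (5)(-1) − (3)(-3) = 4
  (3)(-1) − (5)(-1) = 2
  (5)(2) − (7)(-1) = 17
Sum = 118, so (signed) Area = 118/2 = 59, |Area| = 59.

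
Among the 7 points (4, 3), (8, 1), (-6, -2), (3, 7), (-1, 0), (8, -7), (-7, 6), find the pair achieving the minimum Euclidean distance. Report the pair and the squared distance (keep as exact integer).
Pair = ((4, 3), (3, 7)); squared distance = 17

Compute all C(7, 2) = 21 pairwise squared distances (x_i − x_j)² + (y_i − y_j)². The minimum is 17, attained by the pair ((4, 3), (3, 7)).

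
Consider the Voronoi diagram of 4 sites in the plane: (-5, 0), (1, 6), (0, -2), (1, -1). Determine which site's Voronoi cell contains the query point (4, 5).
Nearest site = (1, 6)

The Voronoi cell of site s contains exactly those query points closer to s than to any other site. Compute squared distances from q = (4, 5) to each site:
  (1 − 4)² + (6 − 5)² = 10
  (1 − 4)² + (-1 − 5)² = 45
  (0 − 4)² + (-2 − 5)² = 65
  (-5 − 4)² + (0 − 5)² = 106
Minimum is attained by (1, 6), so q lies in its Voronoi cell.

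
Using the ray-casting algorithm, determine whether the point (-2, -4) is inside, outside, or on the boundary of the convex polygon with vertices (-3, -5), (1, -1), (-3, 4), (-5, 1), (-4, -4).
The point (-2, -4) lies on the polygon boundary

Boundary check: the query satisfies the collinearity and bounding-box conditions for some polygon edge, so it lies exactly on the boundary.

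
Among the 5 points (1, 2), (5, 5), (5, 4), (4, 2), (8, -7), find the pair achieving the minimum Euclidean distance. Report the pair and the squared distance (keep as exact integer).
Pair = ((5, 5), (5, 4)); squared distance = 1

Compute all C(5, 2) = 10 pairwise squared distances (x_i − x_j)² + (y_i − y_j)². The minimum is 1, attained by the pair ((5, 5), (5, 4)).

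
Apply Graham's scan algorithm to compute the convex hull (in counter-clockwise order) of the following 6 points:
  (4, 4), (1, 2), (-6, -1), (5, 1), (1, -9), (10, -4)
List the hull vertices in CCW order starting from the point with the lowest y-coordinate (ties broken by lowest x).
Hull (CCW) = [(1, -9), (10, -4), (4, 4), (-6, -1)]

Graham scan procedure:
  1. Find the pivot p₀ = point with lowest y (tie → lowest x): (1, -9).
  2. Sort the remaining points by polar angle around p₀.
  3. Walk through sorted points, maintaining a stack; pop the top while the last three entries make a non-left turn (cross product ≤ 0).
  4. Final stack is the convex hull in CCW order: (1, -9), (10, -4), (4, 4), (-6, -1).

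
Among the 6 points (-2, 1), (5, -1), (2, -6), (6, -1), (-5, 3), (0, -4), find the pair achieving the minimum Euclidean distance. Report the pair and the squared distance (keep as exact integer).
Pair = ((5, -1), (6, -1)); squared distance = 1

Compute all C(6, 2) = 15 pairwise squared distances (x_i − x_j)² + (y_i − y_j)². The minimum is 1, attained by the pair ((5, -1), (6, -1)).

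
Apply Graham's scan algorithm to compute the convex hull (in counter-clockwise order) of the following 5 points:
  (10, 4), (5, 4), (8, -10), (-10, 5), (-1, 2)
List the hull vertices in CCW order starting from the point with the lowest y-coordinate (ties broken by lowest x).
Hull (CCW) = [(8, -10), (10, 4), (-10, 5)]

Graham scan procedure:
  1. Find the pivot p₀ = point with lowest y (tie → lowest x): (8, -10).
  2. Sort the remaining points by polar angle around p₀.
  3. Walk through sorted points, maintaining a stack; pop the top while the last three entries make a non-left turn (cross product ≤ 0).
  4. Final stack is the convex hull in CCW order: (8, -10), (10, 4), (-10, 5).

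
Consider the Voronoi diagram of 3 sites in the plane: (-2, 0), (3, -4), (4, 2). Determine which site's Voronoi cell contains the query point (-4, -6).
Nearest site = (-2, 0)

The Voronoi cell of site s contains exactly those query points closer to s than to any other site. Compute squared distances from q = (-4, -6) to each site:
  (-2 − -4)² + (0 − -6)² = 40
  (3 − -4)² + (-4 − -6)² = 53
  (4 − -4)² + (2 − -6)² = 128
Minimum is attained by (-2, 0), so q lies in its Voronoi cell.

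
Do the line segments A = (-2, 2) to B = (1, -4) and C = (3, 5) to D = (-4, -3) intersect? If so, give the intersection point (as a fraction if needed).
Yes; intersection at (-25/22, 3/11) (t = 19/66 on AB, s = 13/22 on CD)

Parametrize AB as A + t(B − A) = (-2 + 3 t, 2 + -6 t) and CD as C + s(D − C) = (3 + -7 s, 5 + -8 s). Solve the linear system for (t, s). Determinant = 66 ≠ 0, so a unique intersection of the containing lines exists. Solution: t = 19/66, s = 13/22 — both in [0, 1], so the segments cross. Intersection point: (-25/22, 3/11).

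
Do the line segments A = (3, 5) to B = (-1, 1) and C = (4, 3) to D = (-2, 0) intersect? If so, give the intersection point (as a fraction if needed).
No (intersection of containing lines falls outside at least one segment)

Parametrize and solve: t = 5/4, s = 1. At least one of these is outside [0, 1], so the segments do not intersect.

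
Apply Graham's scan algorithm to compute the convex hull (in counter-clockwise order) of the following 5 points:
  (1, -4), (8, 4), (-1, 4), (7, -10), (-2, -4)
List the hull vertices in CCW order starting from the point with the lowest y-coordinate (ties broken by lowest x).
Hull (CCW) = [(7, -10), (8, 4), (-1, 4), (-2, -4)]

Graham scan procedure:
  1. Find the pivot p₀ = point with lowest y (tie → lowest x): (7, -10).
  2. Sort the remaining points by polar angle around p₀.
  3. Walk through sorted points, maintaining a stack; pop the top while the last three entries make a non-left turn (cross product ≤ 0).
  4. Final stack is the convex hull in CCW order: (7, -10), (8, 4), (-1, 4), (-2, -4).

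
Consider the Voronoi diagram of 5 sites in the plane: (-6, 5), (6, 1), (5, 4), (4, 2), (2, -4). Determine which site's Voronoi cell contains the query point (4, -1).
Nearest site = (6, 1)

The Voronoi cell of site s contains exactly those query points closer to s than to any other site. Compute squared distances from q = (4, -1) to each site:
  (6 − 4)² + (1 − -1)² = 8
  (4 − 4)² + (2 − -1)² = 9
  (2 − 4)² + (-4 − -1)² = 13
  (5 − 4)² + (4 − -1)² = 26
  (-6 − 4)² + (5 − -1)² = 136
Minimum is attained by (6, 1), so q lies in its Voronoi cell.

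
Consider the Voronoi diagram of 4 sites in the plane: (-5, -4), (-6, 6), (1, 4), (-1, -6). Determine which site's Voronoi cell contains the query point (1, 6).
Nearest site = (1, 4)

The Voronoi cell of site s contains exactly those query points closer to s than to any other site. Compute squared distances from q = (1, 6) to each site:
  (1 − 1)² + (4 − 6)² = 4
  (-6 − 1)² + (6 − 6)² = 49
  (-5 − 1)² + (-4 − 6)² = 136
  (-1 − 1)² + (-6 − 6)² = 148
Minimum is attained by (1, 4), so q lies in its Voronoi cell.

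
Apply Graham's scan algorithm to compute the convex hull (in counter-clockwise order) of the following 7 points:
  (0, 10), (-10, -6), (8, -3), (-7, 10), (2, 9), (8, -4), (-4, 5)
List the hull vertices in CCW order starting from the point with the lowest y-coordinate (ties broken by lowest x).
Hull (CCW) = [(-10, -6), (8, -4), (8, -3), (2, 9), (0, 10), (-7, 10)]

Graham scan procedure:
  1. Find the pivot p₀ = point with lowest y (tie → lowest x): (-10, -6).
  2. Sort the remaining points by polar angle around p₀.
  3. Walk through sorted points, maintaining a stack; pop the top while the last three entries make a non-left turn (cross product ≤ 0).
  4. Final stack is the convex hull in CCW order: (-10, -6), (8, -4), (8, -3), (2, 9), (0, 10), (-7, 10).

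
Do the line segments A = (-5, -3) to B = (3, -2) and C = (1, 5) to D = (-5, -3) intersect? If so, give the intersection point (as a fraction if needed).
Yes; intersection at (-5, -3) (t = 0 on AB, s = 1 on CD)

Parametrize AB as A + t(B − A) = (-5 + 8 t, -3 + 1 t) and CD as C + s(D − C) = (1 + -6 s, 5 + -8 s). Solve the linear system for (t, s). Determinant = 58 ≠ 0, so a unique intersection of the containing lines exists. Solution: t = 0, s = 1 — both in [0, 1], so the segments cross. Intersection point: (-5, -3).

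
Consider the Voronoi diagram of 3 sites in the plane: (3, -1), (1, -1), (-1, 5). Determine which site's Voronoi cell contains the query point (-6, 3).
Nearest site = (-1, 5)

The Voronoi cell of site s contains exactly those query points closer to s than to any other site. Compute squared distances from q = (-6, 3) to each site:
  (-1 − -6)² + (5 − 3)² = 29
  (1 − -6)² + (-1 − 3)² = 65
  (3 − -6)² + (-1 − 3)² = 97
Minimum is attained by (-1, 5), so q lies in its Voronoi cell.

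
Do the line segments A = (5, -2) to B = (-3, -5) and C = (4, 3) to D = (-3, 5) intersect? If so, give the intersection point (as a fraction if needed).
No (intersection of containing lines falls outside at least one segment)

Parametrize and solve: t = -33/37, s = -43/37. At least one of these is outside [0, 1], so the segments do not intersect.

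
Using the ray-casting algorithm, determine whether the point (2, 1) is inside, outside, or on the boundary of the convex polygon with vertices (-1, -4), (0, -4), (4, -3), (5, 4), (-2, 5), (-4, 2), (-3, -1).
The point (2, 1) lies strictly inside the polygon

Cast a horizontal ray to the right from the query point and count how many polygon edges it crosses (each edge strictly once or zero times, handled with the usual half-open convention). 
Parity of crossings → odd ⇒ inside.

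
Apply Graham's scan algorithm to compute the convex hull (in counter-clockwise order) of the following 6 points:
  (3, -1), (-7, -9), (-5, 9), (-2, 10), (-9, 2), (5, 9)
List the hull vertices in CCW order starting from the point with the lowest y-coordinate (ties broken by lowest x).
Hull (CCW) = [(-7, -9), (3, -1), (5, 9), (-2, 10), (-5, 9), (-9, 2)]

Graham scan procedure:
  1. Find the pivot p₀ = point with lowest y (tie → lowest x): (-7, -9).
  2. Sort the remaining points by polar angle around p₀.
  3. Walk through sorted points, maintaining a stack; pop the top while the last three entries make a non-left turn (cross product ≤ 0).
  4. Final stack is the convex hull in CCW order: (-7, -9), (3, -1), (5, 9), (-2, 10), (-5, 9), (-9, 2).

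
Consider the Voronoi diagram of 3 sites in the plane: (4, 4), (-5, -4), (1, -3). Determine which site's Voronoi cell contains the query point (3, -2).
Nearest site = (1, -3)

The Voronoi cell of site s contains exactly those query points closer to s than to any other site. Compute squared distances from q = (3, -2) to each site:
  (1 − 3)² + (-3 − -2)² = 5
  (4 − 3)² + (4 − -2)² = 37
  (-5 − 3)² + (-4 − -2)² = 68
Minimum is attained by (1, -3), so q lies in its Voronoi cell.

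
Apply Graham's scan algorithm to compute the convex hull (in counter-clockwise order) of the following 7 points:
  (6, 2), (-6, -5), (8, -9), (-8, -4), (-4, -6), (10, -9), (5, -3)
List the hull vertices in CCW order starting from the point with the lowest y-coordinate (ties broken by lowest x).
Hull (CCW) = [(8, -9), (10, -9), (6, 2), (-8, -4), (-4, -6)]

Graham scan procedure:
  1. Find the pivot p₀ = point with lowest y (tie → lowest x): (8, -9).
  2. Sort the remaining points by polar angle around p₀.
  3. Walk through sorted points, maintaining a stack; pop the top while the last three entries make a non-left turn (cross product ≤ 0).
  4. Final stack is the convex hull in CCW order: (8, -9), (10, -9), (6, 2), (-8, -4), (-4, -6).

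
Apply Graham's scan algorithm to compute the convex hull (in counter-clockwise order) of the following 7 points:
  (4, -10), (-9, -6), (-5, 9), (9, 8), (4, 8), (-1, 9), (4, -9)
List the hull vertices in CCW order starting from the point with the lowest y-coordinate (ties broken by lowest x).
Hull (CCW) = [(4, -10), (9, 8), (-1, 9), (-5, 9), (-9, -6)]

Graham scan procedure:
  1. Find the pivot p₀ = point with lowest y (tie → lowest x): (4, -10).
  2. Sort the remaining points by polar angle around p₀.
  3. Walk through sorted points, maintaining a stack; pop the top while the last three entries make a non-left turn (cross product ≤ 0).
  4. Final stack is the convex hull in CCW order: (4, -10), (9, 8), (-1, 9), (-5, 9), (-9, -6).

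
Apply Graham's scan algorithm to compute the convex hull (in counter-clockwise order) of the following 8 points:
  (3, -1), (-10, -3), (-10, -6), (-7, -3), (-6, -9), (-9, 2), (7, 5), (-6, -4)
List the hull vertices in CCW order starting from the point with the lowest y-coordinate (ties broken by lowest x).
Hull (CCW) = [(-6, -9), (3, -1), (7, 5), (-9, 2), (-10, -3), (-10, -6)]

Graham scan procedure:
  1. Find the pivot p₀ = point with lowest y (tie → lowest x): (-6, -9).
  2. Sort the remaining points by polar angle around p₀.
  3. Walk through sorted points, maintaining a stack; pop the top while the last three entries make a non-left turn (cross product ≤ 0).
  4. Final stack is the convex hull in CCW order: (-6, -9), (3, -1), (7, 5), (-9, 2), (-10, -3), (-10, -6).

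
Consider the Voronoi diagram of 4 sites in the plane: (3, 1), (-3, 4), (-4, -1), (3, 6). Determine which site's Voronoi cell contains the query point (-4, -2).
Nearest site = (-4, -1)

The Voronoi cell of site s contains exactly those query points closer to s than to any other site. Compute squared distances from q = (-4, -2) to each site:
  (-4 − -4)² + (-1 − -2)² = 1
  (-3 − -4)² + (4 − -2)² = 37
  (3 − -4)² + (1 − -2)² = 58
  (3 − -4)² + (6 − -2)² = 113
Minimum is attained by (-4, -1), so q lies in its Voronoi cell.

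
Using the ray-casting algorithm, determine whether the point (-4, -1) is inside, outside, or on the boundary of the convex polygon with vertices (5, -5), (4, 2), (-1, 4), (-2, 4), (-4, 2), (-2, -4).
The point (-4, -1) lies strictly outside the polygon

Cast a horizontal ray to the right from the query point and count how many polygon edges it crosses (each edge strictly once or zero times, handled with the usual half-open convention). 
Parity of crossings → even ⇒ outside.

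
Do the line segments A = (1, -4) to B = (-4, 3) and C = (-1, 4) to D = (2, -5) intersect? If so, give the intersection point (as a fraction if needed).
No (intersection of containing lines falls outside at least one segment)

Parametrize and solve: t = -1/4, s = 13/12. At least one of these is outside [0, 1], so the segments do not intersect.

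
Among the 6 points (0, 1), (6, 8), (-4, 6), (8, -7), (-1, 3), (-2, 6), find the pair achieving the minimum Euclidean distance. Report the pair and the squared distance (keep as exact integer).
Pair = ((-4, 6), (-2, 6)); squared distance = 4

Compute all C(6, 2) = 15 pairwise squared distances (x_i − x_j)² + (y_i − y_j)². The minimum is 4, attained by the pair ((-4, 6), (-2, 6)).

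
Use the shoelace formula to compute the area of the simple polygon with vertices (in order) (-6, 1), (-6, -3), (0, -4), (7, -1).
Area = 77/2

Shoelace formula: Area = (1/2) |Σ_i (x_i · y_{i+1} − x_{i+1} · y_i)| (indices mod n). Compute each cross term:
  (-6)(-3) − (-6)(1) = 24
  (-6)(-4) − (0)(-3) = 24
  (0)(-1) − (7)(-4) = 28
  (7)(1) − (-6)(-1) = 1
Sum = 77, so (signed) Area = 77/2 = 77/2, |Area| = 77/2.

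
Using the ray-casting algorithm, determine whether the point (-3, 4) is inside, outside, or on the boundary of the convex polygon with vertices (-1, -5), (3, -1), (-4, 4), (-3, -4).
The point (-3, 4) lies strictly outside the polygon

Cast a horizontal ray to the right from the query point and count how many polygon edges it crosses (each edge strictly once or zero times, handled with the usual half-open convention). 
Parity of crossings → even ⇒ outside.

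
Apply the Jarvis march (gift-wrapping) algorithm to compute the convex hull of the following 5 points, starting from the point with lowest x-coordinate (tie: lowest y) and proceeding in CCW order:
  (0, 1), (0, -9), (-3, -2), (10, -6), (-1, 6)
Hull (CCW) = [(-3, -2), (0, -9), (10, -6), (-1, 6)]

Jarvis march: at each step, from the current hull vertex p, select the next vertex q as the point such that every other point lies strictly to the left of (or on) the directed line p → q. (Equivalently: for every other point r, the cross product (q − p) × (r − p) ≥ 0.)
Starting point (lowest x, tie lowest y): (-3, -2). Wrap until returning to start. Resulting hull: (-3, -2), (0, -9), (10, -6), (-1, 6).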